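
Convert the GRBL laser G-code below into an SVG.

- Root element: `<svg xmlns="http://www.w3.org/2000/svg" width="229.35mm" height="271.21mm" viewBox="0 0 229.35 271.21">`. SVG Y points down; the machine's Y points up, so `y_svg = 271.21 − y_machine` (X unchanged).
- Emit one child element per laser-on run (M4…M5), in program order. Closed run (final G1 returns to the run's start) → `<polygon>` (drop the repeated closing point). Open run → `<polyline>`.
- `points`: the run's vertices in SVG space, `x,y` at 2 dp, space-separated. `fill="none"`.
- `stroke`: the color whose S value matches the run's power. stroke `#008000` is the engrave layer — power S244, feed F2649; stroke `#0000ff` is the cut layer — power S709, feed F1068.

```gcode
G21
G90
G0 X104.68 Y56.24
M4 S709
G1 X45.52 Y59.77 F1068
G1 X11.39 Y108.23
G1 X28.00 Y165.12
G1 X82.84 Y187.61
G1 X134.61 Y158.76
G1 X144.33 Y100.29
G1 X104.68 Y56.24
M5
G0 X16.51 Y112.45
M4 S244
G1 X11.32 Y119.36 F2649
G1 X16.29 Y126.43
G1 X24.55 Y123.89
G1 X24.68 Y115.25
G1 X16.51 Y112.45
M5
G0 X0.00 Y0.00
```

y_svg = 271.21 − y_m.

[1] S709→`#0000ff` (cut); closed run; points: 104.68,214.97 45.52,211.44 11.39,162.98 28.00,106.09 82.84,83.60 134.61,112.45 144.33,170.92

[2] S244→`#008000` (engrave); closed run; points: 16.51,158.76 11.32,151.85 16.29,144.78 24.55,147.32 24.68,155.96

<svg xmlns="http://www.w3.org/2000/svg" width="229.35mm" height="271.21mm" viewBox="0 0 229.35 271.21">
  <polygon points="104.68,214.97 45.52,211.44 11.39,162.98 28.00,106.09 82.84,83.60 134.61,112.45 144.33,170.92" fill="none" stroke="#0000ff"/>
  <polygon points="16.51,158.76 11.32,151.85 16.29,144.78 24.55,147.32 24.68,155.96" fill="none" stroke="#008000"/>
</svg>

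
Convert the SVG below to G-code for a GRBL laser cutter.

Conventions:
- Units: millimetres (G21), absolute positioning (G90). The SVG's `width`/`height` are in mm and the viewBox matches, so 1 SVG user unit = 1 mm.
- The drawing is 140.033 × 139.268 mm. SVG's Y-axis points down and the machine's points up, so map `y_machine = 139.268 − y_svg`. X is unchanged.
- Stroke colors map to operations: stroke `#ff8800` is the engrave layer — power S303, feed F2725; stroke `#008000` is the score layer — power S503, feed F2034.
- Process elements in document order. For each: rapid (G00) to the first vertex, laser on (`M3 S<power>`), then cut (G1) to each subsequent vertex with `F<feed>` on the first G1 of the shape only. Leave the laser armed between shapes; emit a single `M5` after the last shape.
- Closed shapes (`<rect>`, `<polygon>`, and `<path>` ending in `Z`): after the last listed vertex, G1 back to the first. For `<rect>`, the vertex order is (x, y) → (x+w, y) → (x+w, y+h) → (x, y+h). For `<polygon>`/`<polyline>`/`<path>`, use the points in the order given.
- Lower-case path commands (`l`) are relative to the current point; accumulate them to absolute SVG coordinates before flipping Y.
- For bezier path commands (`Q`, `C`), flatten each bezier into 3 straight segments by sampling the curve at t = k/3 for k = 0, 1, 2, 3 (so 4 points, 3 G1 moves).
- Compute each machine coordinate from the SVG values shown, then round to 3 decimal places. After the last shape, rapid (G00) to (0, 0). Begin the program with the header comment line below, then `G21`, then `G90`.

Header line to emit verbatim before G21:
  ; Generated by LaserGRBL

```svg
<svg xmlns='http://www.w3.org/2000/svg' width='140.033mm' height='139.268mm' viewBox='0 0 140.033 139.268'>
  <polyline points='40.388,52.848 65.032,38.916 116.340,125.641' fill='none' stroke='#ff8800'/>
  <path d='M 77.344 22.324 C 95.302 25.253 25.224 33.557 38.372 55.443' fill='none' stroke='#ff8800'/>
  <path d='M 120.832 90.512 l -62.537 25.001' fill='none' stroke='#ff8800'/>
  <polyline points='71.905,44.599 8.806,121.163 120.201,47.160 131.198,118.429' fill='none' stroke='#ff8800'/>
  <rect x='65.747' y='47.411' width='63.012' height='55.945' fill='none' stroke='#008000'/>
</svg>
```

1 u = 1 mm; y_m = 139.268 − y.

[1] `<polyline>` open polyline, #ff8800→engrave S303 F2725: (40.388,86.420) → (65.032,100.352) → (116.340,13.627)

[2] `<path>` cubic bezier, #ff8800→engrave S303 F2725: (77.344,116.944) → (72.300,111.919) → (46.623,101.488) → (38.372,83.825)

[3] `<path>` line segment, #ff8800→engrave S303 F2725: (120.832,48.756) → (58.295,23.755)

[4] `<polyline>` open polyline, #ff8800→engrave S303 F2725: (71.905,94.669) → (8.806,18.105) → (120.201,92.108) → (131.198,20.839)

[5] `<rect>` rectangle, #008000→score S503 F2034: (65.747,91.857) → (128.759,91.857) → (128.759,35.912) → (65.747,35.912) → (65.747,91.857) (closed)

; Generated by LaserGRBL
G21
G90
G00 X40.388 Y86.420
M3 S303
G1 X65.032 Y100.352 F2725
G1 X116.340 Y13.627
G00 X77.344 Y116.944
M3 S303
G1 X72.300 Y111.919 F2725
G1 X46.623 Y101.488
G1 X38.372 Y83.825
G00 X120.832 Y48.756
M3 S303
G1 X58.295 Y23.755 F2725
G00 X71.905 Y94.669
M3 S303
G1 X8.806 Y18.105 F2725
G1 X120.201 Y92.108
G1 X131.198 Y20.839
G00 X65.747 Y91.857
M3 S503
G1 X128.759 Y91.857 F2034
G1 X128.759 Y35.912
G1 X65.747 Y35.912
G1 X65.747 Y91.857
M5
G00 X0.000 Y0.000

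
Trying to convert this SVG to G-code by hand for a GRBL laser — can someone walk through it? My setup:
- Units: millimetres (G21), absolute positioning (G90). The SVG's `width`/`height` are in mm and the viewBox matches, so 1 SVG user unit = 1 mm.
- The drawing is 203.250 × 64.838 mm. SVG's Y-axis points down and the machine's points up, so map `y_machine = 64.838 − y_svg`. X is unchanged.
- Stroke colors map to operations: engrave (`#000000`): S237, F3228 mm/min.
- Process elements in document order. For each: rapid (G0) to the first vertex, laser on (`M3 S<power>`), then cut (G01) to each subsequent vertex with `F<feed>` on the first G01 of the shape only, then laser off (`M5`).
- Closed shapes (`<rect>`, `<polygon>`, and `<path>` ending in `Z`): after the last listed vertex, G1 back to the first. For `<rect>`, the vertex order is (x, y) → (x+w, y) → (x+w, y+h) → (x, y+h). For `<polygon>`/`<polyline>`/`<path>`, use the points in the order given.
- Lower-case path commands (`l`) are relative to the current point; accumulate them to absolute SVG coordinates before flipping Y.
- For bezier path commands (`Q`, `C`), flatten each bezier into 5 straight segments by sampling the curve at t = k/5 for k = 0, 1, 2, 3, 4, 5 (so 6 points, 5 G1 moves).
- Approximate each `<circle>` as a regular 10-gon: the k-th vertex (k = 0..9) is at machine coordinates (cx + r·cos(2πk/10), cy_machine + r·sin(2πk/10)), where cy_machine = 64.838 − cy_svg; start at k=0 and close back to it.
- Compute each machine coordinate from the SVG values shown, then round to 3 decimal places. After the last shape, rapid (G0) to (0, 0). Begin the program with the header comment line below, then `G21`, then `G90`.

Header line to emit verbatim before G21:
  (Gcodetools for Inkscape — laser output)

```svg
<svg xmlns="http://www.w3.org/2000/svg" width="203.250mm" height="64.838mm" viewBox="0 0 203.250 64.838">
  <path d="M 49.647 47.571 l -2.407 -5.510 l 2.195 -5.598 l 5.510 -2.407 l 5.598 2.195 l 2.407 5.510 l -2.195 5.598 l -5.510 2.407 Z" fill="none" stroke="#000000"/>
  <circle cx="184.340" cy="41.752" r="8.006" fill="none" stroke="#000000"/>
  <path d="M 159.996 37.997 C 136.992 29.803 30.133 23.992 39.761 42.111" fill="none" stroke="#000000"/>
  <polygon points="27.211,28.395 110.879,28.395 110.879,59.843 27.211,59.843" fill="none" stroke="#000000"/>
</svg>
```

(Gcodetools for Inkscape — laser output)
G21
G90
G0 X49.647 Y17.267
M3 S237
G01 X47.240 Y22.777 F3228
G01 X49.435 Y28.375
G01 X54.945 Y30.782
G01 X60.543 Y28.587
G01 X62.950 Y23.077
G01 X60.755 Y17.479
G01 X55.245 Y15.072
G01 X49.647 Y17.267
M5
G0 X192.346 Y23.086
M3 S237
G01 X190.817 Y27.792 F3228
G01 X186.814 Y30.700
G01 X181.866 Y30.700
G01 X177.863 Y27.792
G01 X176.334 Y23.086
G01 X177.863 Y18.380
G01 X181.866 Y15.472
G01 X186.814 Y15.472
G01 X190.817 Y18.380
G01 X192.346 Y23.086
M5
G0 X159.996 Y26.841
M3 S237
G01 X137.734 Y31.299 F3228
G01 X104.963 Y34.151
G01 X71.299 Y34.362
G01 X46.360 Y30.899
G01 X39.761 Y22.727
M5
G0 X27.211 Y36.443
M3 S237
G01 X110.879 Y36.443 F3228
G01 X110.879 Y4.995
G01 X27.211 Y4.995
G01 X27.211 Y36.443
M5
G0 X0.000 Y0.000

Since the viewBox matches the mm dimensions, user units are millimetres directly. The only transform is the Y-flip y_m = 64.838 − y_svg.

Shape 1 is a regular polygon drawn with `<path>`. Its stroke #000000 means engrave at S237, F3228. After flipping Y the toolpath is (49.647,17.267) → (47.240,22.777) → (49.435,28.375) → (54.945,30.782) → (60.543,28.587) → (62.950,23.077) → (60.755,17.479) → (55.245,15.072) → (49.647,17.267), returning to the start.

Shape 2 is a circle drawn with `<circle>`. Its stroke #000000 means engrave at S237, F3228. After flipping Y the toolpath is (192.346,23.086) → (190.817,27.792) → (186.814,30.700) → (181.866,30.700) → (177.863,27.792) → (176.334,23.086) → (177.863,18.380) → (181.866,15.472) → (186.814,15.472) → (190.817,18.380) → (192.346,23.086), returning to the start.

Shape 3 is a cubic bezier drawn with `<path>`. Its stroke #000000 means engrave at S237, F3228. After flipping Y the toolpath is (159.996,26.841) → (137.734,31.299) → (104.963,34.151) → (71.299,34.362) → (46.360,30.899) → (39.761,22.727).

Shape 4 is a rectangle drawn with `<polygon>`. Its stroke #000000 means engrave at S237, F3228. After flipping Y the toolpath is (27.211,36.443) → (110.879,36.443) → (110.879,4.995) → (27.211,4.995) → (27.211,36.443), returning to the start.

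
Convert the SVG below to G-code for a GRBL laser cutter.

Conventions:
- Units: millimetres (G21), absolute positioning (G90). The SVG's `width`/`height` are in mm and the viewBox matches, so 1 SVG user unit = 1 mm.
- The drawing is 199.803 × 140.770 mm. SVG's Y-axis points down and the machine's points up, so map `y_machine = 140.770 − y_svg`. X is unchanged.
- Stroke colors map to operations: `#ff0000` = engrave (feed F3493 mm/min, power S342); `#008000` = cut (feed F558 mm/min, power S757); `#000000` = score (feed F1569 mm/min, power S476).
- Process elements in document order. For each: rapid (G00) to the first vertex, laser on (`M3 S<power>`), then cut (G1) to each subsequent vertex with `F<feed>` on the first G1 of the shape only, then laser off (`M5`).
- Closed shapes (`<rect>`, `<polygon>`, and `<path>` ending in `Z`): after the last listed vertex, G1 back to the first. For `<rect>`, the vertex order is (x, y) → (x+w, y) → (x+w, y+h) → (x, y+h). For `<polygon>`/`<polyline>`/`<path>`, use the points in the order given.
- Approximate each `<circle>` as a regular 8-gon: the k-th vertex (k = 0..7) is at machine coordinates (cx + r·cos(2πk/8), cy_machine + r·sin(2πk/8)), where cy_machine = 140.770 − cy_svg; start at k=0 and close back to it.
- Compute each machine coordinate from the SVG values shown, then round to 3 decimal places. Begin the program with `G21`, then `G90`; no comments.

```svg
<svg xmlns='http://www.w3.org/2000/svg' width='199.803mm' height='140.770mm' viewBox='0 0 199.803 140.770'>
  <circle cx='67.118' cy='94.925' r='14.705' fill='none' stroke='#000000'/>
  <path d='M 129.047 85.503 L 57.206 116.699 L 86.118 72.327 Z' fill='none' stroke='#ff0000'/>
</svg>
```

G21
G90
G00 X81.823 Y45.845
M3 S476
G1 X77.516 Y56.243 F1569
G1 X67.118 Y60.550
G1 X56.720 Y56.243
G1 X52.413 Y45.845
G1 X56.720 Y35.447
G1 X67.118 Y31.140
G1 X77.516 Y35.447
G1 X81.823 Y45.845
M5
G00 X129.047 Y55.267
M3 S342
G1 X57.206 Y24.071 F3493
G1 X86.118 Y68.443
G1 X129.047 Y55.267
M5

1 u = 1 mm; y_m = 140.770 − y.

[1] `<circle>` circle, #000000→score S476 F1569: (81.823,45.845) → (77.516,56.243) → (67.118,60.550) → (56.720,56.243) → (52.413,45.845) → (56.720,35.447) → (67.118,31.140) → (77.516,35.447) → (81.823,45.845) (closed)

[2] `<path>` closed polygon, #ff0000→engrave S342 F3493: (129.047,55.267) → (57.206,24.071) → (86.118,68.443) → (129.047,55.267) (closed)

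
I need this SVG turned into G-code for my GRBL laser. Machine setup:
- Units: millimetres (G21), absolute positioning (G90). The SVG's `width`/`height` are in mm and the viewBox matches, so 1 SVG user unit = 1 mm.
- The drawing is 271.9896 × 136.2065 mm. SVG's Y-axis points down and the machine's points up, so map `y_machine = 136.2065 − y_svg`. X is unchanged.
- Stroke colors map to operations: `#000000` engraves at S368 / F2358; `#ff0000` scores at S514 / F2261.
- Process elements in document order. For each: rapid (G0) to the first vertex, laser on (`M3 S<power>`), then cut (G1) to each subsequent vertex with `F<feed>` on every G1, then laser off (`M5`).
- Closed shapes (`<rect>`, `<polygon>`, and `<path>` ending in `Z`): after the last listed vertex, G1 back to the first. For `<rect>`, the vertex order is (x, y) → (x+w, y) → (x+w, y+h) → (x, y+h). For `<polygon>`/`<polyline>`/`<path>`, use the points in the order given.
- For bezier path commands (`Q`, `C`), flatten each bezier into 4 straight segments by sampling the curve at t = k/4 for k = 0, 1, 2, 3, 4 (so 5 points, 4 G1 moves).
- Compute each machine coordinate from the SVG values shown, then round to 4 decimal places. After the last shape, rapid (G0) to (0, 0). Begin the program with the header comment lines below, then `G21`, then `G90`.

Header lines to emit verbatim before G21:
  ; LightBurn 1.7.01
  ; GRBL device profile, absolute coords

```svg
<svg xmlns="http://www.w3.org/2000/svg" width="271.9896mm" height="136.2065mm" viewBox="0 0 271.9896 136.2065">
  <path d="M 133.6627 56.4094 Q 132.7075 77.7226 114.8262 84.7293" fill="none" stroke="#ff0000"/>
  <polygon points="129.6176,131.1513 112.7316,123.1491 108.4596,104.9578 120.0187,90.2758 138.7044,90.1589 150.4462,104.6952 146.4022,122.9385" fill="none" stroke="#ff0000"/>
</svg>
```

; LightBurn 1.7.01
; GRBL device profile, absolute coords
G21
G90
G0 X133.6627 Y79.7971
M3 S514
G1 X132.1272 Y70.0347 F2261
G1 X128.4760 Y62.0605 F2261
G1 X122.7090 Y55.8747 F2261
G1 X114.8262 Y51.4772 F2261
M5
G0 X129.6176 Y5.0552
M3 S514
G1 X112.7316 Y13.0574 F2261
G1 X108.4596 Y31.2487 F2261
G1 X120.0187 Y45.9307 F2261
G1 X138.7044 Y46.0476 F2261
G1 X150.4462 Y31.5113 F2261
G1 X146.4022 Y13.2680 F2261
G1 X129.6176 Y5.0552 F2261
M5
G0 X0.0000 Y0.0000

1 u = 1 mm; y_m = 136.2065 − y.

[1] `<path>` quadratic bezier, #ff0000→score S514 F2261: (133.6627,79.7971) → (132.1272,70.0347) → (128.4760,62.0605) → (122.7090,55.8747) → (114.8262,51.4772)

[2] `<polygon>` regular polygon, #ff0000→score S514 F2261: (129.6176,5.0552) → (112.7316,13.0574) → (108.4596,31.2487) → (120.0187,45.9307) → (138.7044,46.0476) → (150.4462,31.5113) → (146.4022,13.2680) → (129.6176,5.0552) (closed)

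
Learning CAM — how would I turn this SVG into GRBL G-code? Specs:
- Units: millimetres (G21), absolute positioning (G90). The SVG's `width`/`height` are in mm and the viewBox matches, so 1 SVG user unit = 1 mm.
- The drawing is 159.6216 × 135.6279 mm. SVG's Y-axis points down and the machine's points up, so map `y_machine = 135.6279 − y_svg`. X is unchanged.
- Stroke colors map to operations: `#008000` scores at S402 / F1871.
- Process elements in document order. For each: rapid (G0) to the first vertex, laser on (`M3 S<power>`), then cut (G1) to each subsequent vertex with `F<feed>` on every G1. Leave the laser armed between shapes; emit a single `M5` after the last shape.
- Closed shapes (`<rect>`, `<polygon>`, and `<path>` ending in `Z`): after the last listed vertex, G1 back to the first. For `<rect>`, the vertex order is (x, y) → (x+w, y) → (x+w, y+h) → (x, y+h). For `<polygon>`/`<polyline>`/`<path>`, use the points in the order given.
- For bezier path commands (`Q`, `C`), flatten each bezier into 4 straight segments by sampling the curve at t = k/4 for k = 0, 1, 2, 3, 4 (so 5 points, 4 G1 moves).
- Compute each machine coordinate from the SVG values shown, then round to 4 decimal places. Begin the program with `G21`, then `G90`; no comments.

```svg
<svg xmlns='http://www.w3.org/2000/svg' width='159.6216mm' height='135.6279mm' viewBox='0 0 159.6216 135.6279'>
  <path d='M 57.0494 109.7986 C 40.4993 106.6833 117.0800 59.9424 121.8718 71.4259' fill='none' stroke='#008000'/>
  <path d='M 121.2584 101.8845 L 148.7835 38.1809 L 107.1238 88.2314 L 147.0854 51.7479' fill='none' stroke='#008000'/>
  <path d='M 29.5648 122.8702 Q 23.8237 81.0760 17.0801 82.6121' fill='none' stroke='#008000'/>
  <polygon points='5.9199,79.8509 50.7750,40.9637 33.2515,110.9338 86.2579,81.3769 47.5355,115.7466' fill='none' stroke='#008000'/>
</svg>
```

1 u = 1 mm; y_m = 135.6279 − y.

[1] `<path>` cubic bezier, #008000→score S402 F1871: (57.0494,25.8293) → (59.5220,34.7542) → (81.4574,50.4902) → (107.3944,63.4890) → (121.8718,64.2020)

[2] `<path>` open polyline, #008000→score S402 F1871: (121.2584,33.7434) → (148.7835,97.4470) → (107.1238,47.3965) → (147.0854,83.8800)

[3] `<path>` quadratic bezier, #008000→score S402 F1871: (29.5648,12.7577) → (26.6316,30.9467) → (23.5731,43.7193) → (20.3892,51.0757) → (17.0801,53.0158)

[4] `<polygon>` closed polygon, #008000→score S402 F1871: (5.9199,55.7770) → (50.7750,94.6642) → (33.2515,24.6941) → (86.2579,54.2510) → (47.5355,19.8813) → (5.9199,55.7770) (closed)

G21
G90
G0 X57.0494 Y25.8293
M3 S402
G1 X59.5220 Y34.7542 F1871
G1 X81.4574 Y50.4902 F1871
G1 X107.3944 Y63.4890 F1871
G1 X121.8718 Y64.2020 F1871
G0 X121.2584 Y33.7434
M3 S402
G1 X148.7835 Y97.4470 F1871
G1 X107.1238 Y47.3965 F1871
G1 X147.0854 Y83.8800 F1871
G0 X29.5648 Y12.7577
M3 S402
G1 X26.6316 Y30.9467 F1871
G1 X23.5731 Y43.7193 F1871
G1 X20.3892 Y51.0757 F1871
G1 X17.0801 Y53.0158 F1871
G0 X5.9199 Y55.7770
M3 S402
G1 X50.7750 Y94.6642 F1871
G1 X33.2515 Y24.6941 F1871
G1 X86.2579 Y54.2510 F1871
G1 X47.5355 Y19.8813 F1871
G1 X5.9199 Y55.7770 F1871
M5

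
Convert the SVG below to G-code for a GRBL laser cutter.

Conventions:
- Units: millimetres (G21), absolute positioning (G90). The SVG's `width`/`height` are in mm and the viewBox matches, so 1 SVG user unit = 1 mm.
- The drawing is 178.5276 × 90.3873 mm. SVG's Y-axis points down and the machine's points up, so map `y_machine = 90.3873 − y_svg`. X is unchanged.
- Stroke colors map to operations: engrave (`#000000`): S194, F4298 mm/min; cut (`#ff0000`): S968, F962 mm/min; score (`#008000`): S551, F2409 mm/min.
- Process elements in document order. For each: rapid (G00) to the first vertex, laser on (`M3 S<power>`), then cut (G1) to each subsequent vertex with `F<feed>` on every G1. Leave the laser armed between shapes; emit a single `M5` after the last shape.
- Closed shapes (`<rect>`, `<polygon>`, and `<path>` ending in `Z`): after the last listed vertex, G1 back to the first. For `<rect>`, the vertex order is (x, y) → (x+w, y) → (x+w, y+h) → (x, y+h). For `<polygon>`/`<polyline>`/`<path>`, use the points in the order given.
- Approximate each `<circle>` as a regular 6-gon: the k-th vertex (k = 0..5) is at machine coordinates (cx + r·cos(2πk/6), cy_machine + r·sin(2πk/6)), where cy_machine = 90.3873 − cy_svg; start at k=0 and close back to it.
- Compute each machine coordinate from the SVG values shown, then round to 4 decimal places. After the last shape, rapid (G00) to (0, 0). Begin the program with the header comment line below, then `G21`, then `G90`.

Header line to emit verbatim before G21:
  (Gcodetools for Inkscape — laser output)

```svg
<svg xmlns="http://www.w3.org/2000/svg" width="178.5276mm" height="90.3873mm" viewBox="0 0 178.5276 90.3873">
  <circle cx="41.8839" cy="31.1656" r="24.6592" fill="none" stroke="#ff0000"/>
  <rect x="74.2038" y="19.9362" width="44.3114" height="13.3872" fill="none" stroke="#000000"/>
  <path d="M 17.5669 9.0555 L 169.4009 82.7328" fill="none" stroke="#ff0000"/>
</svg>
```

(Gcodetools for Inkscape — laser output)
G21
G90
G00 X66.5431 Y59.2217
M3 S968
G1 X54.2135 Y80.5772 F962
G1 X29.5543 Y80.5772 F962
G1 X17.2247 Y59.2217 F962
G1 X29.5543 Y37.8662 F962
G1 X54.2135 Y37.8662 F962
G1 X66.5431 Y59.2217 F962
G00 X74.2038 Y70.4511
M3 S194
G1 X118.5152 Y70.4511 F4298
G1 X118.5152 Y57.0639 F4298
G1 X74.2038 Y57.0639 F4298
G1 X74.2038 Y70.4511 F4298
G00 X17.5669 Y81.3318
M3 S968
G1 X169.4009 Y7.6545 F962
M5
G00 X0.0000 Y0.0000

viewBox `0 0 178.5276 90.3873` with mm width/height → 1 unit = 1 mm. Flip: y_m = 90.3873 − y_svg.

**Shape 1** — `<circle>` circle, stroke `#ff0000` → cut (S968, F962). Machine vertices: (66.5431,59.2217) → (54.2135,80.5772) → (29.5543,80.5772) → (17.2247,59.2217) → (29.5543,37.8662) → (54.2135,37.8662) → (66.5431,59.2217). Closed: final G1 returns to the first vertex.

**Shape 2** — `<rect>` rectangle, stroke `#000000` → engrave (S194, F4298). Machine vertices: (74.2038,70.4511) → (118.5152,70.4511) → (118.5152,57.0639) → (74.2038,57.0639) → (74.2038,70.4511). Closed: final G1 returns to the first vertex.

**Shape 3** — `<path>` line segment, stroke `#ff0000` → cut (S968, F962). Machine vertices: (17.5669,81.3318) → (169.4009,7.6545). Open path.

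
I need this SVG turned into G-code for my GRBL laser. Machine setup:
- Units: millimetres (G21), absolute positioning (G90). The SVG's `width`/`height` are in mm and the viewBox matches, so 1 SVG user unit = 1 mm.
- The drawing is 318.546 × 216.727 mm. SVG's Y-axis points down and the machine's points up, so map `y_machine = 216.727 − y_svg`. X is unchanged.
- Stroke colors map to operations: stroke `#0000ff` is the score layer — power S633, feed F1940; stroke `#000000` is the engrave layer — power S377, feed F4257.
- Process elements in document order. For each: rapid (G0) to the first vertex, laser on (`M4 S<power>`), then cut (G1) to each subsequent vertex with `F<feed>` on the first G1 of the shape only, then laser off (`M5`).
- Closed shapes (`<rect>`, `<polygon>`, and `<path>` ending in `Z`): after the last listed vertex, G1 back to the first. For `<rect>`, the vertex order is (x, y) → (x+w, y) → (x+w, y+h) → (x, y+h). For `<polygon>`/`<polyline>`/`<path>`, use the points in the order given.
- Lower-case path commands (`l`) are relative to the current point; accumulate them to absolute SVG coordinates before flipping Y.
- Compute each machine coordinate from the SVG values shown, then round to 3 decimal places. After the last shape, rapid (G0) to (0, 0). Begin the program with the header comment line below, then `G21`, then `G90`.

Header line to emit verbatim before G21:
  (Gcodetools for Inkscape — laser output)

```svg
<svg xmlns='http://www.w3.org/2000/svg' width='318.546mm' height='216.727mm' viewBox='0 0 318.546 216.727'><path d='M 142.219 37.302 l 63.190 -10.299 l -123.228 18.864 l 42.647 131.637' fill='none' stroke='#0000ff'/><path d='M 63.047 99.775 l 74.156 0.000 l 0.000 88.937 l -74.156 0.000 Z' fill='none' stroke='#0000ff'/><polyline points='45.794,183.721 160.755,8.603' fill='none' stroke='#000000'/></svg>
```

(Gcodetools for Inkscape — laser output)
G21
G90
G0 X142.219 Y179.425
M4 S633
G1 X205.409 Y189.724 F1940
G1 X82.181 Y170.860
G1 X124.828 Y39.223
M5
G0 X63.047 Y116.952
M4 S633
G1 X137.203 Y116.952 F1940
G1 X137.203 Y28.015
G1 X63.047 Y28.015
G1 X63.047 Y116.952
M5
G0 X45.794 Y33.006
M4 S377
G1 X160.755 Y208.124 F4257
M5
G0 X0.000 Y0.000

Since the viewBox matches the mm dimensions, user units are millimetres directly. The only transform is the Y-flip y_m = 216.727 − y_svg.

Shape 1 is a open polyline drawn with `<path>`. Its stroke #0000ff means score at S633, F1940. After flipping Y the toolpath is (142.219,179.425) → (205.409,189.724) → (82.181,170.860) → (124.828,39.223).

Shape 2 is a rectangle drawn with `<path>`. Its stroke #0000ff means score at S633, F1940. After flipping Y the toolpath is (63.047,116.952) → (137.203,116.952) → (137.203,28.015) → (63.047,28.015) → (63.047,116.952), returning to the start.

Shape 3 is a line segment drawn with `<polyline>`. Its stroke #000000 means engrave at S377, F4257. After flipping Y the toolpath is (45.794,33.006) → (160.755,208.124).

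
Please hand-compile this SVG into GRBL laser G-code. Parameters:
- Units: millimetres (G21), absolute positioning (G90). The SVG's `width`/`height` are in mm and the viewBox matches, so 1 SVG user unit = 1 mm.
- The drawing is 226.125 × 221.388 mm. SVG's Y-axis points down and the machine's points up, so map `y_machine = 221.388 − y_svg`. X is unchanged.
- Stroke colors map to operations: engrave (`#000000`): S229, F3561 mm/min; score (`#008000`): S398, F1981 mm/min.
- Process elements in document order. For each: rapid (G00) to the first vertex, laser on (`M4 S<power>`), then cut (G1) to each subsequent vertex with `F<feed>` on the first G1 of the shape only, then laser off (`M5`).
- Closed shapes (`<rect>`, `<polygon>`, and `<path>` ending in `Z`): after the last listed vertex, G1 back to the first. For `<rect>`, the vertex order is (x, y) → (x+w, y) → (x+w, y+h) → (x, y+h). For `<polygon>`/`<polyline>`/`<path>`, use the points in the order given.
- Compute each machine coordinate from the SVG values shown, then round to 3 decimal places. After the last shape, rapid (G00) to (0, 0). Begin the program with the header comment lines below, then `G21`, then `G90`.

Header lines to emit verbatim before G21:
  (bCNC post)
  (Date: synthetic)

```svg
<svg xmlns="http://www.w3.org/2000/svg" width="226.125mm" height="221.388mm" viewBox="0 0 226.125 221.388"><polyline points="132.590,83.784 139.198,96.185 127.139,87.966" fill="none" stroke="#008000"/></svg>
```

(bCNC post)
(Date: synthetic)
G21
G90
G00 X132.590 Y137.604
M4 S398
G1 X139.198 Y125.203 F1981
G1 X127.139 Y133.422
M5
G00 X0.000 Y0.000

1 u = 1 mm; y_m = 221.388 − y.

[1] `<polyline>` open polyline, #008000→score S398 F1981: (132.590,137.604) → (139.198,125.203) → (127.139,133.422)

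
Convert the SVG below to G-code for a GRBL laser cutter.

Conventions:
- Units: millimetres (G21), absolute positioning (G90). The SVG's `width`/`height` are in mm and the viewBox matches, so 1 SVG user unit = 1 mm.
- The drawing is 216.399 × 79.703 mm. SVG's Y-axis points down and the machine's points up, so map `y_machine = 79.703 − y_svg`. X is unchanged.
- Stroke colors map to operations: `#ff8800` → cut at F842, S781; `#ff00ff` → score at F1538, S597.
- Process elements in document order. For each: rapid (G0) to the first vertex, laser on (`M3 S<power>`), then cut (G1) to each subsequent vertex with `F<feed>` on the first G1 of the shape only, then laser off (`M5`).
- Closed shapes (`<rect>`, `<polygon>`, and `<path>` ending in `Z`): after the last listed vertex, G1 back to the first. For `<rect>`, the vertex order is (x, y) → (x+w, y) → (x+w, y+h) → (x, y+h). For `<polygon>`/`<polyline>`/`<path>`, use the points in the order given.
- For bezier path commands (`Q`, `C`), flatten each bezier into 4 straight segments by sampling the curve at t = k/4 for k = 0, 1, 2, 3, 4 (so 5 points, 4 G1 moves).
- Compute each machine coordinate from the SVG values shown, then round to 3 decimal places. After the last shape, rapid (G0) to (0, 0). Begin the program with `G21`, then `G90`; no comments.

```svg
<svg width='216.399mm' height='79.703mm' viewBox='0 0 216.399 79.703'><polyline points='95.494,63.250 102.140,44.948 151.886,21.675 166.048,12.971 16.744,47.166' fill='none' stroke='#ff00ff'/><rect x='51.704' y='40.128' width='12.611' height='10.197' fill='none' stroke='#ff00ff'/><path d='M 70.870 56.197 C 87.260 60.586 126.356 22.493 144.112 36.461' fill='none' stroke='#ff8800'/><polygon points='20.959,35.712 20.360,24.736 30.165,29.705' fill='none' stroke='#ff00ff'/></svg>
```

G21
G90
G0 X95.494 Y16.453
M3 S597
G1 X102.140 Y34.755 F1538
G1 X151.886 Y58.028
G1 X166.048 Y66.732
G1 X16.744 Y32.537
M5
G0 X51.704 Y39.575
M3 S597
G1 X64.315 Y39.575 F1538
G1 X64.315 Y29.378
G1 X51.704 Y29.378
G1 X51.704 Y39.575
M5
G0 X70.870 Y23.506
M3 S781
G1 X86.732 Y26.702 F842
G1 X106.979 Y36.966
G1 X127.482 Y45.434
G1 X144.112 Y43.242
M5
G0 X20.959 Y43.991
M3 S597
G1 X20.360 Y54.967 F1538
G1 X30.165 Y49.998
G1 X20.959 Y43.991
M5
G0 X0.000 Y0.000

viewBox `0 0 216.399 79.703` with mm width/height → 1 unit = 1 mm. Flip: y_m = 79.703 − y_svg.

**Shape 1** — `<polyline>` open polyline, stroke `#ff00ff` → score (S597, F1538). Machine vertices: (95.494,16.453) → (102.140,34.755) → (151.886,58.028) → (166.048,66.732) → (16.744,32.537). Open path.

**Shape 2** — `<rect>` rectangle, stroke `#ff00ff` → score (S597, F1538). Machine vertices: (51.704,39.575) → (64.315,39.575) → (64.315,29.378) → (51.704,29.378) → (51.704,39.575). Closed: final G1 returns to the first vertex.

**Shape 3** — `<path>` cubic bezier, stroke `#ff8800` → cut (S781, F842). Control points (SVG): P0=(70.870,56.197), P1=(87.260,60.586), P2=(126.356,22.493), P3=(144.112,36.461); sampled at t=k/4. Machine vertices: (70.870,23.506) → (86.732,26.702) → (106.979,36.966) → (127.482,45.434) → (144.112,43.242). Open path.

**Shape 4** — `<polygon>` regular polygon, stroke `#ff00ff` → score (S597, F1538). Machine vertices: (20.959,43.991) → (20.360,54.967) → (30.165,49.998) → (20.959,43.991). Closed: final G1 returns to the first vertex.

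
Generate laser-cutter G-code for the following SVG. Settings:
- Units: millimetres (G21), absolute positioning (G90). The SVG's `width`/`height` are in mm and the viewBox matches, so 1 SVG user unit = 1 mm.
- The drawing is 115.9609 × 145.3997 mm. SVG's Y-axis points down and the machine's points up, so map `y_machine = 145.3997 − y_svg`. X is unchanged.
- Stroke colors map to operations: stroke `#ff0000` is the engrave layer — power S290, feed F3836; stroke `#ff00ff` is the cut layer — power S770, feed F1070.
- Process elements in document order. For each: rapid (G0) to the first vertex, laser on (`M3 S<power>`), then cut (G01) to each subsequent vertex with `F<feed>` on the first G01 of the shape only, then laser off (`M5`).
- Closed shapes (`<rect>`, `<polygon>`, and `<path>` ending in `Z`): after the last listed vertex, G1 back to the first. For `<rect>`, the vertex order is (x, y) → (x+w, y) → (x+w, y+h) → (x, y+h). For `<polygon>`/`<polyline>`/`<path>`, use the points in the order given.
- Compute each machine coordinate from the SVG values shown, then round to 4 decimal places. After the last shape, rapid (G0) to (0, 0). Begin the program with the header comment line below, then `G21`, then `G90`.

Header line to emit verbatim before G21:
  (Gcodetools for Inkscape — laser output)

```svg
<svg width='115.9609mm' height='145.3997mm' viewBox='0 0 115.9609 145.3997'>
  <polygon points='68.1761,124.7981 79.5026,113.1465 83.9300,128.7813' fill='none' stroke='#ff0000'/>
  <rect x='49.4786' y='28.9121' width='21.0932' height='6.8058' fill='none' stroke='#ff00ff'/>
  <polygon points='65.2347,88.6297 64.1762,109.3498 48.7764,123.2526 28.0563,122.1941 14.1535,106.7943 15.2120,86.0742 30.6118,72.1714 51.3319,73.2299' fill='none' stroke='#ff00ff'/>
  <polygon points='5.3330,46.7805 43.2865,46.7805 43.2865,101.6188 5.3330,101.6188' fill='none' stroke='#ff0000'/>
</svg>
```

viewBox `0 0 115.9609 145.3997` with mm width/height → 1 unit = 1 mm. Flip: y_m = 145.3997 − y_svg.

**Shape 1** — `<polygon>` regular polygon, stroke `#ff0000` → engrave (S290, F3836). Machine vertices: (68.1761,20.6016) → (79.5026,32.2532) → (83.9300,16.6184) → (68.1761,20.6016). Closed: final G1 returns to the first vertex.

**Shape 2** — `<rect>` rectangle, stroke `#ff00ff` → cut (S770, F1070). Machine vertices: (49.4786,116.4876) → (70.5718,116.4876) → (70.5718,109.6818) → (49.4786,109.6818) → (49.4786,116.4876). Closed: final G1 returns to the first vertex.

**Shape 3** — `<polygon>` regular polygon, stroke `#ff00ff` → cut (S770, F1070). Machine vertices: (65.2347,56.7700) → (64.1762,36.0499) → (48.7764,22.1471) → (28.0563,23.2056) → (14.1535,38.6054) → (15.2120,59.3255) → (30.6118,73.2283) → (51.3319,72.1698) → (65.2347,56.7700). Closed: final G1 returns to the first vertex.

**Shape 4** — `<polygon>` rectangle, stroke `#ff0000` → engrave (S290, F3836). Machine vertices: (5.3330,98.6192) → (43.2865,98.6192) → (43.2865,43.7809) → (5.3330,43.7809) → (5.3330,98.6192). Closed: final G1 returns to the first vertex.

(Gcodetools for Inkscape — laser output)
G21
G90
G0 X68.1761 Y20.6016
M3 S290
G01 X79.5026 Y32.2532 F3836
G01 X83.9300 Y16.6184
G01 X68.1761 Y20.6016
M5
G0 X49.4786 Y116.4876
M3 S770
G01 X70.5718 Y116.4876 F1070
G01 X70.5718 Y109.6818
G01 X49.4786 Y109.6818
G01 X49.4786 Y116.4876
M5
G0 X65.2347 Y56.7700
M3 S770
G01 X64.1762 Y36.0499 F1070
G01 X48.7764 Y22.1471
G01 X28.0563 Y23.2056
G01 X14.1535 Y38.6054
G01 X15.2120 Y59.3255
G01 X30.6118 Y73.2283
G01 X51.3319 Y72.1698
G01 X65.2347 Y56.7700
M5
G0 X5.3330 Y98.6192
M3 S290
G01 X43.2865 Y98.6192 F3836
G01 X43.2865 Y43.7809
G01 X5.3330 Y43.7809
G01 X5.3330 Y98.6192
M5
G0 X0.0000 Y0.0000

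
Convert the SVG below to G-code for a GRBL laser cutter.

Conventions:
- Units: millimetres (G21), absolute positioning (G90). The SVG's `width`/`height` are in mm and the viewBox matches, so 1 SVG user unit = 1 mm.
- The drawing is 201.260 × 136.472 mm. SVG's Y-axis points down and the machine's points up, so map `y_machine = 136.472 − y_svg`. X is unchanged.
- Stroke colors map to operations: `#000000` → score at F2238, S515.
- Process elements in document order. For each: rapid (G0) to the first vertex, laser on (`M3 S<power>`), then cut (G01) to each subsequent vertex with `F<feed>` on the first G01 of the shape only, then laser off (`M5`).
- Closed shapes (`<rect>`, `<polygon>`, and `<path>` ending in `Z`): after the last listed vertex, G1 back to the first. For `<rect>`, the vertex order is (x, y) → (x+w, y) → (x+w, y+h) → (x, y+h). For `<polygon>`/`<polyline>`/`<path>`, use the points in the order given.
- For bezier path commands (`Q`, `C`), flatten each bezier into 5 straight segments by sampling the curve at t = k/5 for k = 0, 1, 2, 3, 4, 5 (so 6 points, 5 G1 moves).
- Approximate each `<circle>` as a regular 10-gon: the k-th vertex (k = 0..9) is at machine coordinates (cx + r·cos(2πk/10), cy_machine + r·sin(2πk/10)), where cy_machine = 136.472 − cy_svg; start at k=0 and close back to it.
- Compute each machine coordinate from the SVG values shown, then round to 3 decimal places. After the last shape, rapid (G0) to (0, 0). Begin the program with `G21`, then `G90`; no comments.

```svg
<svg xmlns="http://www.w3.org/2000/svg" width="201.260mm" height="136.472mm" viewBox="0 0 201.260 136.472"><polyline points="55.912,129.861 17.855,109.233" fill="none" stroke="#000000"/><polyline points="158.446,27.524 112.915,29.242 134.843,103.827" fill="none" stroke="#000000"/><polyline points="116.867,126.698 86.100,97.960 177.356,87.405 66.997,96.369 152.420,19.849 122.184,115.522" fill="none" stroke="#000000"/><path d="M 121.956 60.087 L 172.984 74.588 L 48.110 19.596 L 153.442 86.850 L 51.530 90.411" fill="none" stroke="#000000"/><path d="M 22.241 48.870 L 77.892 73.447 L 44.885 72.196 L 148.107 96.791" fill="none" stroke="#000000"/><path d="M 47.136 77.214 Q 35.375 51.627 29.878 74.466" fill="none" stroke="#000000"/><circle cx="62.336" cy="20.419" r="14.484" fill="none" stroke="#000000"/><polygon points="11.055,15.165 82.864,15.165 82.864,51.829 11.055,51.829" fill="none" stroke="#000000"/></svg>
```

G21
G90
G0 X55.912 Y6.611
M3 S515
G01 X17.855 Y27.239 F2238
M5
G0 X158.446 Y108.948
M3 S515
G01 X112.915 Y107.230 F2238
G01 X134.843 Y32.645
M5
G0 X116.867 Y9.774
M3 S515
G01 X86.100 Y38.512 F2238
G01 X177.356 Y49.067
G01 X66.997 Y40.103
G01 X152.420 Y116.623
G01 X122.184 Y20.950
M5
G0 X121.956 Y76.385
M3 S515
G01 X172.984 Y61.884 F2238
G01 X48.110 Y116.876
G01 X153.442 Y49.622
G01 X51.530 Y46.061
M5
G0 X22.241 Y87.602
M3 S515
G01 X77.892 Y63.025 F2238
G01 X44.885 Y64.276
G01 X148.107 Y39.681
M5
G0 X47.136 Y59.258
M3 S515
G01 X42.682 Y67.556 F2238
G01 X38.729 Y71.979
G01 X35.278 Y72.529
G01 X32.327 Y69.205
G01 X29.878 Y62.006
M5
G0 X76.820 Y116.053
M3 S515
G01 X74.054 Y124.566 F2238
G01 X66.812 Y129.828
G01 X57.860 Y129.828
G01 X50.618 Y124.566
G01 X47.852 Y116.053
G01 X50.618 Y107.540
G01 X57.860 Y102.278
G01 X66.812 Y102.278
G01 X74.054 Y107.540
G01 X76.820 Y116.053
M5
G0 X11.055 Y121.307
M3 S515
G01 X82.864 Y121.307 F2238
G01 X82.864 Y84.643
G01 X11.055 Y84.643
G01 X11.055 Y121.307
M5
G0 X0.000 Y0.000

viewBox `0 0 201.260 136.472` with mm width/height → 1 unit = 1 mm. Flip: y_m = 136.472 − y_svg.

**Shape 1** — `<polyline>` line segment, stroke `#000000` → score (S515, F2238). Machine vertices: (55.912,6.611) → (17.855,27.239). Open path.

**Shape 2** — `<polyline>` open polyline, stroke `#000000` → score (S515, F2238). Machine vertices: (158.446,108.948) → (112.915,107.230) → (134.843,32.645). Open path.

**Shape 3** — `<polyline>` open polyline, stroke `#000000` → score (S515, F2238). Machine vertices: (116.867,9.774) → (86.100,38.512) → (177.356,49.067) → (66.997,40.103) → (152.420,116.623) → (122.184,20.950). Open path.

**Shape 4** — `<path>` open polyline, stroke `#000000` → score (S515, F2238). Machine vertices: (121.956,76.385) → (172.984,61.884) → (48.110,116.876) → (153.442,49.622) → (51.530,46.061). Open path.

**Shape 5** — `<path>` open polyline, stroke `#000000` → score (S515, F2238). Machine vertices: (22.241,87.602) → (77.892,63.025) → (44.885,64.276) → (148.107,39.681). Open path.

**Shape 6** — `<path>` quadratic bezier, stroke `#000000` → score (S515, F2238). Control points (SVG): P0=(47.136,77.214), P1=(35.375,51.627), P2=(29.878,74.466); sampled at t=k/5. Machine vertices: (47.136,59.258) → (42.682,67.556) → (38.729,71.979) → (35.278,72.529) → (32.327,69.205) → (29.878,62.006). Open path.

**Shape 7** — `<circle>` circle, stroke `#000000` → score (S515, F2238). Machine vertices: (76.820,116.053) → (74.054,124.566) → (66.812,129.828) → (57.860,129.828) → (50.618,124.566) → (47.852,116.053) → (50.618,107.540) → (57.860,102.278) → (66.812,102.278) → (74.054,107.540) → (76.820,116.053). Closed: final G1 returns to the first vertex.

**Shape 8** — `<polygon>` rectangle, stroke `#000000` → score (S515, F2238). Machine vertices: (11.055,121.307) → (82.864,121.307) → (82.864,84.643) → (11.055,84.643) → (11.055,121.307). Closed: final G1 returns to the first vertex.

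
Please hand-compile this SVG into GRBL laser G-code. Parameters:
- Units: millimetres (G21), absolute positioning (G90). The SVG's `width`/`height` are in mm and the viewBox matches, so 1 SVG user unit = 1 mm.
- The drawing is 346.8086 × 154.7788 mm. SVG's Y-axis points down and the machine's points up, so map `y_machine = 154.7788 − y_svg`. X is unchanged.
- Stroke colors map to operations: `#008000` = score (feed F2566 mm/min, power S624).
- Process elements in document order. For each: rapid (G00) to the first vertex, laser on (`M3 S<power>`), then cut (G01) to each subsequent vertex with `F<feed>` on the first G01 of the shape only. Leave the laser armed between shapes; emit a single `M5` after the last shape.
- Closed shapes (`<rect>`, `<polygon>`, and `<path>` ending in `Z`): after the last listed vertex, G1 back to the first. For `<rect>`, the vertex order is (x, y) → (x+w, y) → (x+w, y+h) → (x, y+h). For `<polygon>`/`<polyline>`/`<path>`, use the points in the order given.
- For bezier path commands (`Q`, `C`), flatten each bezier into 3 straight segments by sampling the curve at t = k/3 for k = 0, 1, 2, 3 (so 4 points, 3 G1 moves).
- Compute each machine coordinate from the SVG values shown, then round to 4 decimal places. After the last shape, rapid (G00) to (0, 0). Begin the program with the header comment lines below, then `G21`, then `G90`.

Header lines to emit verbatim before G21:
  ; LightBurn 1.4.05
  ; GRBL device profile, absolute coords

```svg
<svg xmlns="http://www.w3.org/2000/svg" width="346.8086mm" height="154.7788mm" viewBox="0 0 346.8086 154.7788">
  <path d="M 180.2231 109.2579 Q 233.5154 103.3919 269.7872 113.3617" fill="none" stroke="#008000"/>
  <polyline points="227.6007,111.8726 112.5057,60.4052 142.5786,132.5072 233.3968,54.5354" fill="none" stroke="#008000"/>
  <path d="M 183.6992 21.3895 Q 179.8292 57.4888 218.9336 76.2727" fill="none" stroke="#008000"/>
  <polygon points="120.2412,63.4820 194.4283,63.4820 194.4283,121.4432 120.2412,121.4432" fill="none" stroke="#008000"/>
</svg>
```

Since the viewBox matches the mm dimensions, user units are millimetres directly. The only transform is the Y-flip y_m = 154.7788 − y_svg.

Shape 1 is a quadratic bezier drawn with `<path>`. Its stroke #008000 means score at S624, F2566. After flipping Y the toolpath is (180.2231,45.5209) → (213.8601,47.6720) → (243.7148,46.3041) → (269.7872,41.4171).

Shape 2 is a open polyline drawn with `<polyline>`. Its stroke #008000 means score at S624, F2566. After flipping Y the toolpath is (227.6007,42.9062) → (112.5057,94.3736) → (142.5786,22.2716) → (233.3968,100.2434).

Shape 3 is a quadratic bezier drawn with `<path>`. Its stroke #008000 means score at S624, F2566. After flipping Y the toolpath is (183.6992,133.3893) → (185.8941,111.2470) → (197.6389,92.9526) → (218.9336,78.5061).

Shape 4 is a rectangle drawn with `<polygon>`. Its stroke #008000 means score at S624, F2566. After flipping Y the toolpath is (120.2412,91.2968) → (194.4283,91.2968) → (194.4283,33.3356) → (120.2412,33.3356) → (120.2412,91.2968), returning to the start.

; LightBurn 1.4.05
; GRBL device profile, absolute coords
G21
G90
G00 X180.2231 Y45.5209
M3 S624
G01 X213.8601 Y47.6720 F2566
G01 X243.7148 Y46.3041
G01 X269.7872 Y41.4171
G00 X227.6007 Y42.9062
M3 S624
G01 X112.5057 Y94.3736 F2566
G01 X142.5786 Y22.2716
G01 X233.3968 Y100.2434
G00 X183.6992 Y133.3893
M3 S624
G01 X185.8941 Y111.2470 F2566
G01 X197.6389 Y92.9526
G01 X218.9336 Y78.5061
G00 X120.2412 Y91.2968
M3 S624
G01 X194.4283 Y91.2968 F2566
G01 X194.4283 Y33.3356
G01 X120.2412 Y33.3356
G01 X120.2412 Y91.2968
M5
G00 X0.0000 Y0.0000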